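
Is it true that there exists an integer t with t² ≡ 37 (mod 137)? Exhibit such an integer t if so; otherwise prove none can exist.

t = 96

t = 96 works: 96² = 9216, and 9216 − 37 = 9179 = 67·137.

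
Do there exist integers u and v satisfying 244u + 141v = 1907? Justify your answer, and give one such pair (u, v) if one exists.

u = 50, v = -73

244 and 141 are coprime, so 244u + 141v ranges over all of ℤ.
Run the Euclidean algorithm on 244 and 141: 244 = 1·141 + 103, 141 = 1·103 + 38, 103 = 2·38 + 27, 38 = 1·27 + 11, 27 = 2·11 + 5, 11 = 2·5 + 1, 5 = 5·1 + 0.
Unwinding: 1 = 11 − 2·5 = 11 − 2·(27 − 2·11) = −2·27 + 5·11 = −2·27 + 5·(38 − 1·27) = 5·38 − 7·27 = 5·38 − 7·(103 − 2·38) = −7·103 + 19·38 = −7·103 + 19·(141 − 1·103) = 19·141 − 26·103 = 19·141 − 26·(244 − 1·141) = −26·244 + 45·141, i.e. 244·(-26) + 141·45 = 1.
Multiplying through by 1907: u = (-26)·1907 = -49582, v = 45·1907 = 85815 is a solution.
Adding 352·141 to u and subtracting 352·244 from v gives the tidier solution (50, -73).
Indeed 244·50 + 141·(-73) = 12200 − 10293 = 1907.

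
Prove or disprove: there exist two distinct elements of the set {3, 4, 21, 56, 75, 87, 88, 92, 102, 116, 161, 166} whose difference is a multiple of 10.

Yes: 21 and 161.

21 mod 10 = 1 and 161 mod 10 = 1, so 161 − 21 = 140 = 14·10.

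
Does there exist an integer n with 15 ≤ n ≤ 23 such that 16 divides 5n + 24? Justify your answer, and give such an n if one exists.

No, no such integer n in that range exists.

At n = 15, 5·15 + 24 = 99 ≡ 3 (mod 16), and each step in n adds 5, giving residues 3, 8, 13, 2, 7, 12, 1, 6, 11 for n = 15, 16, …, 23.
Since 0 is absent from this list, 16 ∤ 5n + 24 for every n with 15 ≤ n ≤ 23.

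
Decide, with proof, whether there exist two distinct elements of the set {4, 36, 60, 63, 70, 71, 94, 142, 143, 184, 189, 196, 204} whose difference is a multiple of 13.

Residues mod 13: 4↦4, 36↦10, 60↦8, 63↦11, 70↦5, 71↦6, 94↦3, 142↦12, 143↦0, 184↦2, 189↦7, 196↦1, 204↦9.
All 13 residues are distinct, so no two elements differ by a multiple of 13.

There is no such pair.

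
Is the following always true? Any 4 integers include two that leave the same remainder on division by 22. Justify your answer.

Take the 4 consecutive integers 84, 85, 86, 87: their residues mod 22 are all distinct because 4 ≤ 22.
So no two of them leave the same remainder on division by 22; the claim fails for this set.

No; for instance {84, 85, 86, 87} is a counterexample.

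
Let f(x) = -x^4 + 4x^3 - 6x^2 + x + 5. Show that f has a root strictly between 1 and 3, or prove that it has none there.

Yes, f has a root in the interval.

f(1) = 3 and f(3) = -19, which have opposite signs.
As a polynomial, f is continuous on every closed interval.
By the Intermediate Value Theorem f must vanish at some point of (1, 3).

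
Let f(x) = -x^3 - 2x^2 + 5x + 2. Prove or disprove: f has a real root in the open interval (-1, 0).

f(-1) = -4 and f(0) = 2, which have opposite signs.
Since f is a polynomial it is continuous on [-1, 0].
By the Intermediate Value Theorem f must vanish at some point of (-1, 0).

Such a root exists.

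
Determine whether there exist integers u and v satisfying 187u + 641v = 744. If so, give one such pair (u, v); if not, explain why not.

u = 549, v = -159

Since gcd(187, 641) = 1, every integer is an integer combination of 187 and 641.
Dividing repeatedly: 641 = 3·187 + 80, 187 = 2·80 + 27, 80 = 2·27 + 26, 27 = 1·26 + 1, 26 = 26·1 + 0.
Back-substituting, 1 = 27 − 1·26 = 27 − (80 − 2·27) = −80 + 3·27 = −80 + 3·(187 − 2·80) = 3·187 − 7·80 = 3·187 − 7·(641 − 3·187) = −7·641 + 24·187; that is, 187·24 + 641·(-7) = 1.
Multiplying through by 744: u = 24·744 = 17856, v = (-7)·744 = -5208 is a solution.
Subtracting 27·641 from u and adding 27·187 to v gives the tidier solution (549, -159).
Indeed 187·549 + 641·(-159) = 102663 − 101919 = 744.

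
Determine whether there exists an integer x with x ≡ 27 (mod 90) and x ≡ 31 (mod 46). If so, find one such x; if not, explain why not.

x = 1917

The moduli are not coprime: gcd(90, 46) = 2. Compatibility requires 2 ∣ (31 − 27) = 4, which holds, so solutions exist.
Put x = 27 + 90t, so we need 90t ≡ 4 (mod 46), equivalently (divide by 2) 45t ≡ 2 (mod 23).
45 ≡ 22 (mod 23), so this reads 22t ≡ 2 (mod 23). Invert 22 mod 23 by the Euclidean algorithm: 23 = 1·22 + 1, 22 = 22·1 + 0; back-substituting, 1 = 23 − 1·22. Hence 22·(-1) ≡ 1, so 22⁻¹ ≡ -1 ≡ 22 (mod 23).
Multiplying by 22: t ≡ 22·2 = 44 ≡ 21 (mod 23).
Then x = 27 + 90·21 = 1917.
Check: 1917 mod 90 = 27, 1917 mod 46 = 31. ✓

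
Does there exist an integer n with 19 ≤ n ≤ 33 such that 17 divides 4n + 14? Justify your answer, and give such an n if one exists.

n = 22

Try n = 22: 4·22 + 14 = 102 = 6·17, which is divisible by 17.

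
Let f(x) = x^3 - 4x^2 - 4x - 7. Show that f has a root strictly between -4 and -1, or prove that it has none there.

f(-4) = -119 and f(-1) = -8, both negative, so a sign-change argument is unavailable; we show f keeps this sign on the whole interval.
Substitute x = -1 − u, where 0 < u < 3 on the interval. Expanding, f(-1 − u) = -u^3 - 7u^2 - 7u - 8.
The nonzero coefficients here are all negative, so for u > 0 every term is negative (or zero), and the constant term -8 is strictly negative.
Therefore f(x) < 0 throughout (-4, -1), and f has no zero there.

No.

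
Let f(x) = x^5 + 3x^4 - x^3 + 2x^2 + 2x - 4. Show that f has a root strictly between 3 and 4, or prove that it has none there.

f(3) = 479 and f(4) = 1764, both positive, so a sign-change argument is unavailable; we show f keeps this sign on the whole interval.
Substitute x = 3 + u, where 0 < u < 1 on the interval. Expanding, f(3 + u) = u^5 + 18u^4 + 125u^3 + 425u^2 + 716u + 479.
The nonzero coefficients here are all positive, so for u > 0 every term is positive (or zero), and the constant term 479 is strictly positive.
Therefore f(x) > 0 throughout (3, 4), and f has no zero there.

f has no root in that interval.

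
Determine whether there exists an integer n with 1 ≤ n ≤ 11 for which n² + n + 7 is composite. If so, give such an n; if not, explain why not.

n = 6

At n = 6: 6² + 6 + 7 = 49 = 7·7, which is composite.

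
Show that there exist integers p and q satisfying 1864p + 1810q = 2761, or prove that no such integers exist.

gcd(1864, 1810) = 2, so every integer of the form 1864p + 1810q is a multiple of 2.
But 2761 is not a multiple of 2 (it leaves remainder 1).
Hence no integers p, q satisfy the equation.

No such integers exist.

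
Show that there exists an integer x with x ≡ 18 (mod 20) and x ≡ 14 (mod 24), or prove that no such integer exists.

x = 38

The moduli are not coprime: gcd(20, 24) = 4. Compatibility requires 4 ∣ (14 − 18) = -4, which holds, so solutions exist.
List candidates x ≡ 18 (mod 20): 18, 38. Modulo 24 these are 18, 14; 38 gives 14 as required.
Verify: 38 = 1·20 + 18 and 38 = 1·24 + 14. ✓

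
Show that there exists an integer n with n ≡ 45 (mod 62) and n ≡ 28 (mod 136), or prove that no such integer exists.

There is no such integer.

Both moduli are multiples of 2 = gcd(62, 136), so any solution would satisfy n ≡ 45 and n ≡ 28 modulo 2 simultaneously.
However 45 ≡ 1 and 28 ≡ 0 (mod 2), and 1 ≠ 0.
Therefore no such n exists.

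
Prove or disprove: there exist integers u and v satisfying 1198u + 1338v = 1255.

Both 1198 and 1338 are divisible by gcd(1198, 1338) = 2, hence so is any combination 1198u + 1338v.
However 1255 leaves remainder 1 on division by 2.
Therefore 1198u + 1338v = 1255 has no solution in integers.

There are no such integers.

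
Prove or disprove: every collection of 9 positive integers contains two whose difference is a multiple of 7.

Partition the integers by their residue mod 7; there are 7 classes.
Since 9 > 7, two of the 9 integers must share a residue class by the pigeonhole principle; call them a and b.
Equal remainders mean a − b ≡ 0 (mod 7), so 7 divides their difference.

True.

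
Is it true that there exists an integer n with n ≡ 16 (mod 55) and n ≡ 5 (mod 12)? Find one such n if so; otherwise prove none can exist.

The moduli 55 and 12 are coprime, so by the Chinese Remainder Theorem a unique solution modulo 660 exists.
Any solution of the first congruence is n = 16 + 55t; substituting into the second, 55t ≡ 5 − 16 ≡ 1 (mod 12).
55 ≡ 7 (mod 12), so this reads 7t ≡ 1 (mod 12). To invert 7 modulo 12: 12 = 1·7 + 5, 7 = 1·5 + 2, 5 = 2·2 + 1, 2 = 2·1 + 0, and unwinding, 1 = 5 − 2·2 = 5 − 2·(7 − 1·5) = −2·7 + 3·5 = −2·7 + 3·(12 − 1·7) = 3·12 − 5·7. Thus 7⁻¹ ≡ -5 ≡ 7 (mod 12).
Therefore t ≡ 7·1 = 7 (mod 12).
With t = 7: n = 16 + 55·7 = 401.
Indeed 401 ≡ 16 (mod 55) and 401 ≡ 5 (mod 12).

n = 401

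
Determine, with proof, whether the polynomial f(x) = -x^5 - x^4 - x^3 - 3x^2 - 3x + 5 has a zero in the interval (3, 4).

No.

f(3) = -382 and f(4) = -1399, both negative, so a sign-change argument is unavailable; we show f keeps this sign on the whole interval.
Substitute x = 3 + u, where 0 < u < 1 on the interval. Expanding, f(3 + u) = -u^5 - 16u^4 - 103u^3 - 336u^2 - 561u - 382.
All 6 nonzero coefficients of this polynomial in u are negative; hence for u > 0 the value is a sum of negative terms (the constant -382 among them).
Therefore f(x) < 0 throughout (3, 4), and f has no zero there.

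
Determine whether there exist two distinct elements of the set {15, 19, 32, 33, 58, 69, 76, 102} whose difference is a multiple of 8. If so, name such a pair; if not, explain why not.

No such pair exists.

Reduce each element modulo 8: 15↦7, 19↦3, 32↦0, 33↦1, 58↦2, 69↦5, 76↦4, 102↦6.
No residue repeats among the 8 elements, so no pair has difference ≡ 0 (mod 8).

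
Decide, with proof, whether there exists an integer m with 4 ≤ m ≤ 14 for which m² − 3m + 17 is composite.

At m = 12: 12² − 3·12 + 17 = 125 = 5·25, which is composite.

m = 12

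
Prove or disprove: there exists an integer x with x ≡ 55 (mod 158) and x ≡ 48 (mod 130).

gcd(158, 130) = 2. If x ≡ 55 (mod 158) and x ≡ 48 (mod 130), then x ≡ 55 (mod 2) and x ≡ 48 (mod 2).
These are incompatible: 55 − 48 = 7 is not divisible by 2.
Therefore no such x exists.

No, no such integer exists.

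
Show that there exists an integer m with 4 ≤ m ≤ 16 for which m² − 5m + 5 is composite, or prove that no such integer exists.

m = 15

At m = 15: 15² − 5·15 + 5 = 155 = 5·31, which is composite.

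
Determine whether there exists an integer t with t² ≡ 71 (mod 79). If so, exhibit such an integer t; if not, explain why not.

There is no such integer.

79 is prime, so by Euler's criterion 71 is a square mod 79 iff 71^((79−1)/2) = 71^39 ≡ 1 (mod 79).
Repeated squaring mod 79: 71^2 = 5041 ≡ 64; 71^4 ≡ 64² = 4096 ≡ 67; 71^8 ≡ 67² = 4489 ≡ 65; 71^16 ≡ 65² = 4225 ≡ 38; 71^32 ≡ 38² = 1444 ≡ 22.
Since 39 = 32 + 4 + 2 + 1, 71^39 ≡ 22 · 67 · 64 · 71; multiplying out mod 79: 22·67 = 1474 ≡ 52, then 52·64 = 3328 ≡ 10, then 10·71 = 710 ≡ 78. Thus 71^39 ≡ 78 ≡ −1 (mod 79).
By Euler's criterion 71 is a quadratic non-residue mod 79: no t satisfies t² ≡ 71 (mod 79).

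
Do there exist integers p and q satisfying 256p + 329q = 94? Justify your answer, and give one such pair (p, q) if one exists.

256 and 329 are coprime, so 256p + 329q ranges over all of ℤ.
Run the Euclidean algorithm on 329 and 256: 329 = 1·256 + 73, 256 = 3·73 + 37, 73 = 1·37 + 36, 37 = 1·36 + 1, 36 = 36·1 + 0.
Back-substituting, 1 = 37 − 1·36 = 37 − (73 − 1·37) = −73 + 2·37 = −73 + 2·(256 − 3·73) = 2·256 − 7·73 = 2·256 − 7·(329 − 1·256) = −7·329 + 9·256; that is, 256·9 + 329·(-7) = 1.
Multiplying through by 94: p = 9·94 = 846, q = (-7)·94 = -658 is a solution.
Subtracting 2·329 from p and adding 2·256 to q gives the tidier solution (188, -146).
Check: 256·188 + 329·(-146) = 48128 − 48034 = 94. ✓

p = 188, q = -146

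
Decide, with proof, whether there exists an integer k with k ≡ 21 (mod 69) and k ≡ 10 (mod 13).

k = 504

The moduli 69 and 13 are coprime, so by the Chinese Remainder Theorem a unique solution modulo 897 exists.
Any solution of the first congruence is k = 21 + 69t; substituting into the second, 69t ≡ 10 − 21 ≡ 2 (mod 13).
69 ≡ 4 (mod 13), so this reads 4t ≡ 2 (mod 13). To invert 4 modulo 13: 13 = 3·4 + 1, 4 = 4·1 + 0, and unwinding, 1 = 13 − 3·4. Thus 4⁻¹ ≡ -3 ≡ 10 (mod 13).
Therefore t ≡ 10·2 = 20 ≡ 7 (mod 13).
With t = 7: k = 21 + 69·7 = 504.
Indeed 504 ≡ 21 (mod 69) and 504 ≡ 10 (mod 13).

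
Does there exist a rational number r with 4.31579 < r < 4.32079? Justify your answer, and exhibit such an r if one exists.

Multiplying by 22: 22·4.31579 = 94.94738 and 22·4.32079 = 95.05738, so the integer 95 lies strictly between them.
Dividing back, 4.31579 < 95/22 < 4.32079, and 95/22 is rational.

r = 95/22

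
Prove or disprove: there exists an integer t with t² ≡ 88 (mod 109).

t = 52

Take t = 52. Then 52² = 2704 = 24·109 + 88, so 52² ≡ 88 (mod 109).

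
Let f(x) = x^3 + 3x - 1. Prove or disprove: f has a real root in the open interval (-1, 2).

Yes, f has a root in the interval.

f(-1) = -5 and f(2) = 13, which have opposite signs.
As a polynomial, f is continuous on every closed interval.
By the Intermediate Value Theorem f must vanish at some point of (-1, 2).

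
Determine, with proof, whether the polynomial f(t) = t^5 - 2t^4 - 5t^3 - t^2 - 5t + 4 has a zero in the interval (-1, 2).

f(-1) = 10 and f(2) = -50, which have opposite signs.
As a polynomial, f is continuous on every closed interval.
By the Intermediate Value Theorem f must vanish at some point of (-1, 2).

Yes, f has a root in the interval.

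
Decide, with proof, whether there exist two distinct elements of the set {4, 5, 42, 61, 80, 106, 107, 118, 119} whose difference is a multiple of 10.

Reduce each element modulo 10: 4↦4, 5↦5, 42↦2, 61↦1, 80↦0, 106↦6, 107↦7, 118↦8, 119↦9.
All 9 residues are distinct, so no two elements differ by a multiple of 10.

No such pair exists.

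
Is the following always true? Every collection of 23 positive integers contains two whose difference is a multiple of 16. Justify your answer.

Partition the integers by their residue mod 16; there are 16 classes.
Placing 23 integers into 16 classes, some class receives at least two — say a and b.
Then a ≡ b (mod 16), i.e. 16 ∣ (a − b).

True.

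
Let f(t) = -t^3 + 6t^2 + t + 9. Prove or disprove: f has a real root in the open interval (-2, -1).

f(-2) = 39 and f(-1) = 15, both positive, so a sign-change argument is unavailable; we show f keeps this sign on the whole interval.
Shift to the endpoint -1: with t = -1 − u (0 < u < 1), one computes f(-1 − u) = u^3 + 9u^2 + 14u + 15.
All 4 nonzero coefficients of this polynomial in u are positive; hence for u > 0 the value is a sum of positive terms (the constant 15 among them).
So f is strictly positive on (-2, -1); no root exists in the interval.

No such root exists.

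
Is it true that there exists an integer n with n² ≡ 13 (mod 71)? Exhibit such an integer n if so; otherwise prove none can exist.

No such integer exists.

71 is prime, so by Euler's criterion 13 is a square mod 71 iff 13^((71−1)/2) = 13^35 ≡ 1 (mod 71).
Repeated squaring mod 71: 13^2 = 169 ≡ 27; 13^4 ≡ 27² = 729 ≡ 19; 13^8 ≡ 19² = 361 ≡ 6; 13^16 ≡ 6² = 36 ≡ 36; 13^32 ≡ 36² = 1296 ≡ 18.
Since 35 = 32 + 2 + 1, 13^35 ≡ 18 · 27 · 13; multiplying out mod 71: 18·27 = 486 ≡ 60, then 60·13 = 780 ≡ 70. Thus 13^35 ≡ 70 ≡ −1 (mod 71).
The value −1 means 13 is a non-residue modulo 71, so n² ≡ 13 (mod 71) is impossible.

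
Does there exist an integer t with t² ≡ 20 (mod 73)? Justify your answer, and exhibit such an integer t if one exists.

No such integer exists.

73 is prime, so by Euler's criterion 20 is a square mod 73 iff 20^((73−1)/2) = 20^36 ≡ 1 (mod 73).
Squaring successively (mod 73): 20^2 = 400 ≡ 35; 20^4 ≡ 35² = 1225 ≡ 57; 20^8 ≡ 57² = 3249 ≡ 37; 20^16 ≡ 37² = 1369 ≡ 55; 20^32 ≡ 55² = 3025 ≡ 32.
Since 36 = 32 + 4, 20^36 ≡ 32 · 57; multiplying out mod 73: 32·57 = 1824 ≡ 72. Thus 20^36 ≡ 72 ≡ −1 (mod 73).
The value −1 means 20 is a non-residue modulo 73, so t² ≡ 20 (mod 73) is impossible.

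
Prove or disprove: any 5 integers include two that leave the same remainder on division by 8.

Consider the 5 integers 26, 27, …, 30. They lie in distinct residue classes modulo 8, since 5 ≤ 8.
Hence this collection has no pair with equal remainders mod 8, disproving the claim.

No; for instance {26, 27, 28, 29, 30} is a counterexample.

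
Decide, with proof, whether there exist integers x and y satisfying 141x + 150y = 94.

No such integers exist.

Both 141 and 150 are divisible by gcd(141, 150) = 3, hence so is any combination 141x + 150y.
But 94 = 3·31 + 1, so 3 ∤ 94.
Hence no integers x, y satisfy the equation.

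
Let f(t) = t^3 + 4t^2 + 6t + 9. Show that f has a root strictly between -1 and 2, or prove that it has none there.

No such root exists.

f(-1) = 6 and f(2) = 45, both positive.
f'(t) = 3t^2 + 8t + 6 has discriminant 8² − 4·3·6 = -8 < 0, so f' has no real roots and is positive for every real t.
Hence f is strictly increasing on ℝ, and in particular on [-1, 2]. A strictly monotone function with same-sign endpoint values stays positive on the whole interval, so f has no zero in (-1, 2).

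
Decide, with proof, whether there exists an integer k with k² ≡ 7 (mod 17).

No such integer exists.

Computing k² mod 17 for k = 0, 1, …, 8 (enough, by the symmetry k ↦ 17 − k) gives 0, 1, 4, 9, 16, 8, 2, 15, 13.
So the quadratic residues mod 17 are {0, 1, 2, 4, 8, 9, 13, 15, 16}, and 7 is not among them.
Hence no integer k has k² ≡ 7 (mod 17).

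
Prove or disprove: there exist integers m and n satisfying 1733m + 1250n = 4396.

m = 462, n = -637

1733 and 1250 are coprime, so 1733m + 1250n ranges over all of ℤ.
Dividing repeatedly: 1733 = 1·1250 + 483, 1250 = 2·483 + 284, 483 = 1·284 + 199, 284 = 1·199 + 85, 199 = 2·85 + 29, 85 = 2·29 + 27, 29 = 1·27 + 2, 27 = 13·2 + 1, 2 = 2·1 + 0.
Working back up the chain: 1 = 27 − 13·2 = 27 − 13·(29 − 1·27) = −13·29 + 14·27 = −13·29 + 14·(85 − 2·29) = 14·85 − 41·29 = 14·85 − 41·(199 − 2·85) = −41·199 + 96·85 = −41·199 + 96·(284 − 1·199) = 96·284 − 137·199 = 96·284 − 137·(483 − 1·284) = −137·483 + 233·284 = −137·483 + 233·(1250 − 2·483) = 233·1250 − 603·483 = 233·1250 − 603·(1733 − 1·1250) = −603·1733 + 836·1250. So 1733·(-603) + 1250·836 = 1.
Times 4396: 1733·(-2650788) + 1250·3675056 = 4396, so (-2650788, 3675056) solves it.
Shifting by a multiple of (1250, −1733) keeps it a solution: m = -2650788 + 2121·1250 = 462, n = 3675056 − 2121·1733 = -637.
Check: 1733·462 + 1250·(-637) = 800646 − 796250 = 4396. ✓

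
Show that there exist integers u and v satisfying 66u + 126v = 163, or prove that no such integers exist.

No such integers exist.

gcd(66, 126) = 6, so every integer of the form 66u + 126v is a multiple of 6.
But 163 is not a multiple of 6 (it leaves remainder 1).
Therefore 66u + 126v = 163 has no solution in integers.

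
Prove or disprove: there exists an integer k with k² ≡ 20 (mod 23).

23 is prime, so by Euler's criterion 20 is a square mod 23 iff 20^((23−1)/2) = 20^11 ≡ 1 (mod 23).
Squaring successively (mod 23): 20^2 = 400 ≡ 9; 20^4 ≡ 9² = 81 ≡ 12; 20^8 ≡ 12² = 144 ≡ 6.
Since 11 = 8 + 2 + 1, 20^11 ≡ 6 · 9 · 20; multiplying out mod 23: 6·9 = 54 ≡ 8, then 8·20 = 160 ≡ 22. Thus 20^11 ≡ 22 ≡ −1 (mod 23).
By Euler's criterion 20 is a quadratic non-residue mod 23: no k satisfies k² ≡ 20 (mod 23).

No, no such integer exists.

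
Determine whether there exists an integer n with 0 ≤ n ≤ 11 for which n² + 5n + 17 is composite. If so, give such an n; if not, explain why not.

At n = 8: 8² + 5·8 + 17 = 121 = 11·11, which is composite.

n = 8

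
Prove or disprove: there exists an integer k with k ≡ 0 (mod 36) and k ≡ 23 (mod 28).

No such integer exists.

gcd(36, 28) = 4. If k ≡ 0 (mod 36) and k ≡ 23 (mod 28), then k ≡ 0 (mod 4) and k ≡ 23 (mod 4).
However 0 ≡ 0 and 23 ≡ 3 (mod 4), and 0 ≠ 3.
Hence the system has no solution.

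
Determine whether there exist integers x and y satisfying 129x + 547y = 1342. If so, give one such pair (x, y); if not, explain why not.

x = 515, y = -119

129 and 547 are coprime, so 129x + 547y ranges over all of ℤ.
Euclidean algorithm: 547 = 4·129 + 31, 129 = 4·31 + 5, 31 = 6·5 + 1, 5 = 5·1 + 0.
Back-substituting, 1 = 31 − 6·5 = 31 − 6·(129 − 4·31) = −6·129 + 25·31 = −6·129 + 25·(547 − 4·129) = 25·547 − 106·129; that is, 129·(-106) + 547·25 = 1.
Scaling by 1342 gives the particular solution (x, y) = (-142252, 33550).
The general solution is x = -142252 + 547k, y = 33550 − 129k; taking k = 261 gives the smaller pair x = 515, y = -119.
Indeed 129·515 + 547·(-119) = 66435 − 65093 = 1342.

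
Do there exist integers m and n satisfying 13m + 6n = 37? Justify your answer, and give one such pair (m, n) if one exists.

13 and 6 are coprime, so 13m + 6n ranges over all of ℤ.
Run the Euclidean algorithm on 13 and 6: 13 = 2·6 + 1, 6 = 6·1 + 0.
Working back up the chain: 1 = 13 − 2·6. So 13·1 + 6·(-2) = 1.
Scaling by 37 gives the particular solution (m, n) = (37, -74).
Shifting by a multiple of (6, −13) keeps it a solution: m = 37 − 6·6 = 1, n = -74 + 6·13 = 4.
Indeed 13·1 + 6·4 = 13 + 24 = 37.

m = 1, n = 4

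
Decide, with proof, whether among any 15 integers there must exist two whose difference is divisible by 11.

Yes.

Each integer lies in one of the 11 residue classes modulo 11.
Since 15 > 11, two of the 15 integers must share a residue class by the pigeonhole principle; call them a and b.
Then a ≡ b (mod 11), i.e. 11 ∣ (a − b).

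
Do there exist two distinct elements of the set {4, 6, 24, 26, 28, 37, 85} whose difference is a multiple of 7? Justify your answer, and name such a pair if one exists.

No such pair exists.

Two integers differ by a multiple of 7 exactly when they have the same residue mod 7. The residues are 4↦4, 6↦6, 24↦3, 26↦5, 28↦0, 37↦2, 85↦1.
These 7 residues are pairwise different, hence no difference of two elements is divisible by 7.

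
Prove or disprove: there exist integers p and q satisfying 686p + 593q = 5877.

686 and 593 are coprime, so 686p + 593q ranges over all of ℤ.
Dividing repeatedly: 686 = 1·593 + 93, 593 = 6·93 + 35, 93 = 2·35 + 23, 35 = 1·23 + 12, 23 = 1·12 + 11, 12 = 1·11 + 1, 11 = 11·1 + 0.
Working back up the chain: 1 = 12 − 1·11 = 12 − (23 − 1·12) = −23 + 2·12 = −23 + 2·(35 − 1·23) = 2·35 − 3·23 = 2·35 − 3·(93 − 2·35) = −3·93 + 8·35 = −3·93 + 8·(593 − 6·93) = 8·593 − 51·93 = 8·593 − 51·(686 − 1·593) = −51·686 + 59·593. So 686·(-51) + 593·59 = 1.
Times 5877: 686·(-299727) + 593·346743 = 5877, so (-299727, 346743) solves it.
Adding 506·593 to p and subtracting 506·686 from q gives the tidier solution (331, -373).
Check: 686·331 + 593·(-373) = 227066 − 221189 = 5877. ✓

p = 331, q = -373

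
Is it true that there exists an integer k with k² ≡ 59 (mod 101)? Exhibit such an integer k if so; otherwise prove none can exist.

No such integer exists.

Apply Euler's criterion with the prime 101: 59 is a quadratic residue iff 59^50 ≡ 1 (mod 101), and a non-residue iff it is ≡ −1.
Repeated squaring mod 101: 59^2 = 3481 ≡ 47; 59^4 ≡ 47² = 2209 ≡ 88; 59^8 ≡ 88² = 7744 ≡ 68; 59^16 ≡ 68² = 4624 ≡ 79; 59^32 ≡ 79² = 6241 ≡ 80.
Since 50 = 32 + 16 + 2, 59^50 ≡ 80 · 79 · 47; multiplying out mod 101: 80·79 = 6320 ≡ 58, then 58·47 = 2726 ≡ 100. Thus 59^50 ≡ 100 ≡ −1 (mod 101).
The value −1 means 59 is a non-residue modulo 101, so k² ≡ 59 (mod 101) is impossible.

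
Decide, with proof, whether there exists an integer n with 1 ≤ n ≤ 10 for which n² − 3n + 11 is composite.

n = 1

At n = 1: 1² − 3·1 + 11 = 9 = 3·3, which is composite.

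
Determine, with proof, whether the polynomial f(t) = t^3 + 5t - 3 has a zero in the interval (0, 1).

f(0) = -3 and f(1) = 3, which have opposite signs.
Since f is a polynomial it is continuous on [0, 1].
By the Intermediate Value Theorem f must vanish at some point of (0, 1).

Yes, f has a root in the interval.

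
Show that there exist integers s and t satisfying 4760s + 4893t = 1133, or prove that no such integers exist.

No, no such integers exist.

gcd(4760, 4893) = 7, so every integer of the form 4760s + 4893t is a multiple of 7.
However 1133 leaves remainder 6 on division by 7.
Hence no integers s, t satisfy the equation.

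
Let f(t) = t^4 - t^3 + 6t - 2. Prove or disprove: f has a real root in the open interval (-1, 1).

Such a root exists.

f(-1) = -6 and f(1) = 4, which have opposite signs.
As a polynomial, f is continuous on every closed interval.
By the Intermediate Value Theorem f must vanish at some point of (-1, 1).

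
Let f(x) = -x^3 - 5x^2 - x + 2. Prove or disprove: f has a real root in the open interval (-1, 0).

Yes, f has a root in the interval.

f(-1) = -1 and f(0) = 2, which have opposite signs.
Since f is a polynomial it is continuous on [-1, 0].
By the Intermediate Value Theorem, f takes the value 0 somewhere in the open interval.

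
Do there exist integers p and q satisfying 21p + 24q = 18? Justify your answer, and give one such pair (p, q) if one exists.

Every value of 21p + 24q is a multiple of gcd(21, 24) = 3; since 3 ∣ 18, solutions exist.
Dividing through by 3 reduces the equation to 7p + 8q = 6.
Euclidean algorithm: 8 = 1·7 + 1, 7 = 7·1 + 0.
Working back up the chain: 1 = 8 − 1·7. So 7·(-1) + 8·1 = 1.
Scaling by 6 gives the particular solution (p, q) = (-6, 6).
The general solution is p = -6 + 8k, q = 6 − 7k; taking k = 1 gives the smaller pair p = 2, q = -1.
Indeed 21·2 + 24·(-1) = 42 − 24 = 18.

p = 2, q = -1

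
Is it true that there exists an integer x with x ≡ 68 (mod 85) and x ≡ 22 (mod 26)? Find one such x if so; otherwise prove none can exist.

Since 85 and 26 share no common factor, CRT says the pair of congruences has a solution (unique mod 2210).
Any solution of the first congruence is x = 68 + 85t; substituting into the second, 85t ≡ 22 − 68 ≡ 6 (mod 26).
85 ≡ 7 (mod 26), so this reads 7t ≡ 6 (mod 26). Invert 7 mod 26 by the Euclidean algorithm: 26 = 3·7 + 5, 7 = 1·5 + 2, 5 = 2·2 + 1, 2 = 2·1 + 0; back-substituting, 1 = 5 − 2·2 = 5 − 2·(7 − 1·5) = −2·7 + 3·5 = −2·7 + 3·(26 − 3·7) = 3·26 − 11·7. Hence 7·(-11) ≡ 1, so 7⁻¹ ≡ -11 ≡ 15 (mod 26).
Multiplying by 15: t ≡ 15·6 = 90 ≡ 12 (mod 26).
Taking t = 12 gives x = 68 + 85·12 = 1088.
Indeed 1088 ≡ 68 (mod 85) and 1088 ≡ 22 (mod 26).

x = 1088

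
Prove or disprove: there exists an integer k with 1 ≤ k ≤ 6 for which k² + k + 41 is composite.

The values for k = 1, 2, …, 6 are 43, 47, 53, 61, 71, 83, and each of these is prime.
So no value in the range makes the expression composite.

There is no such integer k in that range.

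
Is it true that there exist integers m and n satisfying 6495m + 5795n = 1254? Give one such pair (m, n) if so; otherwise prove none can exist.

gcd(6495, 5795) = 5, so every integer of the form 6495m + 5795n is a multiple of 5.
However 1254 leaves remainder 4 on division by 5.
Therefore 6495m + 5795n = 1254 has no solution in integers.

No, no such integers exist.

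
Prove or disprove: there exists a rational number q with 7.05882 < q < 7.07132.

Look for a denominator N such that an integer falls strictly between N·7.05882 and N·7.07132. N = 15 works: 15·7.05882 = 105.88230 < 106 < 106.06980 = 15·7.07132.
Dividing back, 7.05882 < 106/15 < 7.07132, and 106/15 is rational.

q = 106/15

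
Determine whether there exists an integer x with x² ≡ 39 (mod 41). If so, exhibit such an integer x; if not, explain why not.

x = 30 works: 30² = 900, and 900 − 39 = 861 = 21·41.

x = 30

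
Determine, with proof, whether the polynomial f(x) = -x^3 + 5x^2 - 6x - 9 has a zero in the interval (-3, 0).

f(-3) = 81 and f(0) = -9, which have opposite signs.
As a polynomial, f is continuous on every closed interval.
By the Intermediate Value Theorem, f takes the value 0 somewhere in the open interval.

Such a root exists.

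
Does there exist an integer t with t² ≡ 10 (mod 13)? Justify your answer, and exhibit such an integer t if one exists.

Take t = 7. Then 7² = 49 = 3·13 + 10, so 7² ≡ 10 (mod 13).

t = 7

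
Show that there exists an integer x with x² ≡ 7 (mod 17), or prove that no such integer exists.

No such integer exists.

Squares mod 17 repeat after x = 8 (as (−x)² = x²); for x = 0..8 they are 0, 1, 4, 9, 16, 8, 2, 15, 13.
The set of squares mod 17 is therefore {0, 1, 2, 4, 8, 9, 13, 15, 16}, which does not contain 7.
Hence no integer x has x² ≡ 7 (mod 17).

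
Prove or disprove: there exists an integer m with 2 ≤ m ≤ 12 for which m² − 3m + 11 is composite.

m = 10

At m = 10: 10² − 3·10 + 11 = 81 = 3·27, which is composite.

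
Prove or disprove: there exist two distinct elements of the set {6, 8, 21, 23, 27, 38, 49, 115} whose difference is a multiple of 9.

Residues mod 9: 6↦6, 8↦8, 21↦3, 23↦5, 27↦0, 38↦2, 49↦4, 115↦7.
No residue repeats among the 8 elements, so no pair has difference ≡ 0 (mod 9).

No such pair exists.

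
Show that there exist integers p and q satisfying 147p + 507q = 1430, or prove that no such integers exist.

gcd(147, 507) = 3, so every integer of the form 147p + 507q is a multiple of 3.
But 1430 is not a multiple of 3 (it leaves remainder 2).
Therefore 147p + 507q = 1430 has no solution in integers.

There are no such integers.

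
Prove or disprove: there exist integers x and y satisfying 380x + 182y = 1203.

gcd(380, 182) = 2, so every integer of the form 380x + 182y is a multiple of 2.
But 1203 = 2·601 + 1, so 2 ∤ 1203.
Hence no integers x, y satisfy the equation.

There are no such integers.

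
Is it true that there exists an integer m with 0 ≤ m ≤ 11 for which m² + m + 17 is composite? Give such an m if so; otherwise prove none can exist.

The values for m = 0, 1, …, 11 are 17, 19, 23, 29, 37, 47, 59, 73, 89, 107, 127, 149, and each of these is prime.
So no value in the range makes the expression composite.

There is no such integer m in that range.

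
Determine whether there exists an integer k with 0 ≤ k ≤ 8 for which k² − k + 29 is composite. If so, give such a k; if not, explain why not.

At k = 8: 8² − 8 + 29 = 85 = 5·17, which is composite.

k = 8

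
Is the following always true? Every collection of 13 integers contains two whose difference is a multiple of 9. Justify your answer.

Yes.

There are exactly 9 possible remainders on division by 9.
With 13 integers and only 9 classes, the pigeonhole principle forces two of them, say a and b, into the same class.
Then a ≡ b (mod 9), i.e. 9 ∣ (a − b).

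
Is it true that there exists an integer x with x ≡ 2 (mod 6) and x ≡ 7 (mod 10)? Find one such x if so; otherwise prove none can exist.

There is no such integer.

Reduce both congruences modulo 2, which divides 6 and 10: they say x ≡ 2 (mod 2) and x ≡ 7 (mod 2).
These are incompatible: 2 − 7 = -5 is not divisible by 2.
So no integer satisfies both congruences.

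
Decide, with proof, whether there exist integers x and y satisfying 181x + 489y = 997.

x = 481, y = -176

181 and 489 are coprime, so 181x + 489y ranges over all of ℤ.
Run the Euclidean algorithm on 489 and 181: 489 = 2·181 + 127, 181 = 1·127 + 54, 127 = 2·54 + 19, 54 = 2·19 + 16, 19 = 1·16 + 3, 16 = 5·3 + 1, 3 = 3·1 + 0.
Back-substituting, 1 = 16 − 5·3 = 16 − 5·(19 − 1·16) = −5·19 + 6·16 = −5·19 + 6·(54 − 2·19) = 6·54 − 17·19 = 6·54 − 17·(127 − 2·54) = −17·127 + 40·54 = −17·127 + 40·(181 − 1·127) = 40·181 − 57·127 = 40·181 − 57·(489 − 2·181) = −57·489 + 154·181; that is, 181·154 + 489·(-57) = 1.
Times 997: 181·153538 + 489·(-56829) = 997, so (153538, -56829) solves it.
Subtracting 313·489 from x and adding 313·181 to y gives the tidier solution (481, -176).
Indeed 181·481 + 489·(-176) = 87061 − 86064 = 997.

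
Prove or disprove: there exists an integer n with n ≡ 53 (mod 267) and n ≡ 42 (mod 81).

No, no such integer exists.

Both moduli are multiples of 3 = gcd(267, 81), so any solution would satisfy n ≡ 53 and n ≡ 42 modulo 3 simultaneously.
However 53 ≡ 2 and 42 ≡ 0 (mod 3), and 2 ≠ 0.
Therefore no such n exists.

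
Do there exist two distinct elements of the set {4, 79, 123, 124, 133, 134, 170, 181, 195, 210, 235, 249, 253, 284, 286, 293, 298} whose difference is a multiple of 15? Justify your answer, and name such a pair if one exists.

4 and 79 are such a pair.

Reduce each element mod 15: 4↦4, 79↦4, 123↦3, 124↦4, 133↦13, 134↦14, 170↦5, 181↦1, 195↦0, 210↦0, 235↦10, 249↦9, 253↦13, 284↦14, 286↦1, 293↦8, 298↦13. The residue 4 repeats (at 4 and 79), and 79 − 4 = 75 = 5·15.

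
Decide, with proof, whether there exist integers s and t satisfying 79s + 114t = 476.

Since gcd(79, 114) = 1, every integer is an integer combination of 79 and 114.
Run the Euclidean algorithm on 114 and 79: 114 = 1·79 + 35, 79 = 2·35 + 9, 35 = 3·9 + 8, 9 = 1·8 + 1, 8 = 8·1 + 0.
Back-substituting, 1 = 9 − 1·8 = 9 − (35 − 3·9) = −35 + 4·9 = −35 + 4·(79 − 2·35) = 4·79 − 9·35 = 4·79 − 9·(114 − 1·79) = −9·114 + 13·79; that is, 79·13 + 114·(-9) = 1.
Times 476: 79·6188 + 114·(-4284) = 476, so (6188, -4284) solves it.
The general solution is s = 6188 + 114k, t = -4284 − 79k; taking k = -54 gives the smaller pair s = 32, t = -18.
Indeed 79·32 + 114·(-18) = 2528 − 2052 = 476.

s = 32, t = -18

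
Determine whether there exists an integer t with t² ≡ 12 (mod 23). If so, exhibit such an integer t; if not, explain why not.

Take t = 9. Then 9² = 81 = 3·23 + 12, so 9² ≡ 12 (mod 23).

t = 9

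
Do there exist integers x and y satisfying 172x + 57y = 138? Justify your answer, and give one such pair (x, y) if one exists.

172 and 57 are coprime, so 172x + 57y ranges over all of ℤ.
Run the Euclidean algorithm on 172 and 57: 172 = 3·57 + 1, 57 = 57·1 + 0.
Unwinding: 1 = 172 − 3·57, i.e. 172·1 + 57·(-3) = 1.
Times 138: 172·138 + 57·(-414) = 138, so (138, -414) solves it.
Subtracting 2·57 from x and adding 2·172 to y gives the tidier solution (24, -70).
Indeed 172·24 + 57·(-70) = 4128 − 3990 = 138.

x = 24, y = -70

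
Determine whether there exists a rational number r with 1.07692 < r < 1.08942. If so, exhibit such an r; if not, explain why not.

Multiplying by 12: 12·1.07692 = 12.92304 and 12·1.08942 = 13.07304, so the integer 13 lies strictly between them.
So r = 13/12 works: it is a ratio of integers, and dividing 12·1.07692 < 13 < 12·1.08942 through by 12 gives 1.07692 < 13/12 < 1.08942.

r = 13/12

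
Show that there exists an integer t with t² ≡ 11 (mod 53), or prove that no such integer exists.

t = 8 works: 8² = 64, and 64 − 11 = 53 = 1·53.

t = 8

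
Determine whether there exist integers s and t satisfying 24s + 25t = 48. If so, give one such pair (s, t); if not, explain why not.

s = 2, t = 0

Since gcd(24, 25) = 1, every integer is an integer combination of 24 and 25.
Euclidean algorithm: 25 = 1·24 + 1, 24 = 24·1 + 0.
Back-substituting, 1 = 25 − 1·24; that is, 24·(-1) + 25·1 = 1.
Times 48: 24·(-48) + 25·48 = 48, so (-48, 48) solves it.
The general solution is s = -48 + 25k, t = 48 − 24k; taking k = 2 gives the smaller pair s = 2, t = 0.
Indeed 24·2 + 25·0 = 48 + 0 = 48.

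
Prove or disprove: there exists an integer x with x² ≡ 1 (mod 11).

x = 1

Take x = 1. Then 1² = 1, and since 0 ≤ 1 < 11 this is already reduced: 1² ≡ 1 (mod 11).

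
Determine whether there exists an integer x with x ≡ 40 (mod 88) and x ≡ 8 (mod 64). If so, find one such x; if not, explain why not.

gcd(88, 64) = 8. A simultaneous solution exists iff 40 ≡ 8 (mod 8); here 40 mod 8 = 0 = 8 mod 8, so it does.
The integers ≡ 40 (mod 88) are 40, 128, 216, 304, 392, …; their remainders mod 64 are 40, 0, 24, 48, 8, so x = 392 is the first that is ≡ 8 (mod 64).
Check: 392 mod 88 = 40, 392 mod 64 = 8. ✓

x = 392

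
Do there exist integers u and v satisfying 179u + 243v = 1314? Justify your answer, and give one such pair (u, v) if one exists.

179 and 243 are coprime, so 179u + 243v ranges over all of ℤ.
Dividing repeatedly: 243 = 1·179 + 64, 179 = 2·64 + 51, 64 = 1·51 + 13, 51 = 3·13 + 12, 13 = 1·12 + 1, 12 = 12·1 + 0.
Back-substituting, 1 = 13 − 1·12 = 13 − (51 − 3·13) = −51 + 4·13 = −51 + 4·(64 − 1·51) = 4·64 − 5·51 = 4·64 − 5·(179 − 2·64) = −5·179 + 14·64 = −5·179 + 14·(243 − 1·179) = 14·243 − 19·179; that is, 179·(-19) + 243·14 = 1.
Multiplying through by 1314: u = (-19)·1314 = -24966, v = 14·1314 = 18396 is a solution.
The general solution is u = -24966 + 243k, v = 18396 − 179k; taking k = 103 gives the smaller pair u = 63, v = -41.
Check: 179·63 + 243·(-41) = 11277 − 9963 = 1314. ✓

u = 63, v = -41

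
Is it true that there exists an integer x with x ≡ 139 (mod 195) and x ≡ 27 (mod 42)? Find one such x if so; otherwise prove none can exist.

Reduce both congruences modulo 3, which divides 195 and 42: they say x ≡ 139 (mod 3) and x ≡ 27 (mod 3).
However 139 ≡ 1 and 27 ≡ 0 (mod 3), and 1 ≠ 0.
Therefore no such x exists.

There is no such integer.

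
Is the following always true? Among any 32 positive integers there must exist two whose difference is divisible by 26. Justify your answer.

There are exactly 26 possible remainders on division by 26.
With 32 integers and only 26 classes, the pigeonhole principle forces two of them, say a and b, into the same class.
Equal remainders mean a − b ≡ 0 (mod 26), so 26 divides their difference.

True.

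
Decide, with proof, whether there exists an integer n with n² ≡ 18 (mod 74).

Reduce modulo the prime factor 37 of 74: any solution would satisfy n² ≡ 18 (mod 37).
Apply Euler's criterion with the prime 37: 18 is a quadratic residue iff 18^18 ≡ 1 (mod 37), and a non-residue iff it is ≡ −1.
Repeated squaring mod 37: 18^2 = 324 ≡ 28; 18^4 ≡ 28² = 784 ≡ 7; 18^8 ≡ 7² = 49 ≡ 12; 18^16 ≡ 12² = 144 ≡ 33.
Since 18 = 16 + 2, 18^18 ≡ 33 · 28; multiplying out mod 37: 33·28 = 924 ≡ 36. Thus 18^18 ≡ 36 ≡ −1 (mod 37).
By Euler's criterion 18 is a quadratic non-residue mod 37: no n satisfies n² ≡ 18 (mod 37).
So 18 is not a square mod 37, and hence 18 is not a square mod 74.

No such integer exists.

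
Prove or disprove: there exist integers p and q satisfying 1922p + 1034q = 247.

gcd(1922, 1034) = 2, so every integer of the form 1922p + 1034q is a multiple of 2.
But 247 = 2·123 + 1, so 2 ∤ 247.
Hence no integers p, q satisfy the equation.

No such integers exist.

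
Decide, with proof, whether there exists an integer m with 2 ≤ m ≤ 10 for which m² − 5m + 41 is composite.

At m = 9: 9² − 5·9 + 41 = 77 = 7·11, which is composite.

m = 9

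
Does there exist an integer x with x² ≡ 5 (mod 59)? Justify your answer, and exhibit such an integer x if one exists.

x = 51

Take x = 51. Then 51² = 2601 = 44·59 + 5, so 51² ≡ 5 (mod 59).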